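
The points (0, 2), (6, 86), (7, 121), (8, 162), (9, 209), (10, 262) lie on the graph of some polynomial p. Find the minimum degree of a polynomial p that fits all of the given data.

Divided differences on the nodes 0, 6, 7, 8, 9, 10:
  order 0: 2  86  121  162  209  262
  order 1: 14  35  41  47  53
  order 2: 3  3  3  3
  order 3: 0  0  0
  order 4: 0  0
  order 5: 0
The order-2 divided differences are all 3 (nonzero) and every higher order vanishes, so the data lies on a polynomial of degree exactly 2.

2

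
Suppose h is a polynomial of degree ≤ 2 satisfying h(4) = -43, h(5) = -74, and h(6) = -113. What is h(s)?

Using the Lagrange interpolation formula with nodes 4, 5, 6:
  L_0(s) = (s - 5)(s - 6) / 2
  L_1(s) = (s - 4)(s - 6) / -1
  L_2(s) = (s - 4)(s - 5) / 2
Then h(s) = -43·L_0(s) - 74·L_1(s) - 113·L_2(s).
Expanding and collecting terms gives h(s) = -4s² + 5s + 1.
Check: h(4) = -43. ✓

h(s) = -4s^2 + 5s + 1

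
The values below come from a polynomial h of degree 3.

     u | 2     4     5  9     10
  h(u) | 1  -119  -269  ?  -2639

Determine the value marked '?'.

-1889

The 4 known points determine the degree-3 polynomial uniquely.
Write h(u) = au^3 + bu^2 + cu + d. Substituting each data point gives a linear system:
  8a + 4b + 2c + d = 1
  64a + 16b + 4c + d = -119
  125a + 25b + 5c + d = -269
  1000a + 100b + 10c + d = -2639
Solving the system yields a = -3, b = 3, c = 6, d = 1.
So h(u) = -3u³ + 3u² + 6u + 1.
Then h(9) = -1889.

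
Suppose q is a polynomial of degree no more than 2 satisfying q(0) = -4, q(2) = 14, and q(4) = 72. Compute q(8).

308

Using the Lagrange interpolation formula with nodes 0, 2, 4:
  L_0(t) = (t - 2)(t - 4) / 8
  L_1(t) = t(t - 4) / -4
  L_2(t) = t(t - 2) / 8
Then q(t) = -4·L_0(t) + 14·L_1(t) + 72·L_2(t).
Expanding and collecting terms gives q(t) = 5t² - t - 4.
Evaluating at t = 8: q(8) = 308.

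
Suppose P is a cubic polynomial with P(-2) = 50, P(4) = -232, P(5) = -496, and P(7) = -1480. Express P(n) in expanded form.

Write P(n) = an^3 + bn^2 + cn + d. Substituting each data point gives a linear system:
  -8a + 4b - 2c + d = 50
  64a + 16b + 4c + d = -232
  125a + 25b + 5c + d = -496
  343a + 49b + 7c + d = -1480
Solving the system yields a = -5, b = 4, c = 5, d = 4.
So P(n) = -5n^3 + 4n^2 + 5n + 4.
Check: P(5) = -496. ✓

P(n) = -5n^3 + 4n^2 + 5n + 4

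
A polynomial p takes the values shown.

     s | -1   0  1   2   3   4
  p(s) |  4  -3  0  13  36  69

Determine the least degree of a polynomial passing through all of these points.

Forward differences of the values at s = -1, 0, 1, 2, 3, 4:
  p  : 4  -3  0  13  36  69
  Δ  : -7  3  13  23  33
  Δ^2: 10  10  10  10
  Δ^3: 0  0  0
  Δ^4: 0  0
  Δ^5: 0
The second differences are constant (10) and nonzero, while all higher differences vanish, so the minimal degree is 2.

2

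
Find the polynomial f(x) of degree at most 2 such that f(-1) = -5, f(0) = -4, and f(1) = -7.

f(x) = -2x^2 - x - 4

Write f(x) = ax^2 + bx + c. Substituting each data point gives a linear system:
  a - b + c = -5
  c = -4
  a + b + c = -7
Solving the system yields a = -2, b = -1, c = -4.
So f(x) = -2x^2 - x - 4.
Check: f(0) = -4. ✓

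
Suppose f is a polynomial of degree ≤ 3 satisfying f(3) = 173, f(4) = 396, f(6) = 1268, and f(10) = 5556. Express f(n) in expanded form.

f(n) = 5n^3 + 6n^2 - 4n - 4

Using the Lagrange interpolation formula with nodes 3, 4, 6, 10:
  L_0(n) = (n - 4)(n - 6)(n - 10) / -21
  L_1(n) = (n - 3)(n - 6)(n - 10) / 12
  L_2(n) = (n - 3)(n - 4)(n - 10) / -24
  L_3(n) = (n - 3)(n - 4)(n - 6) / 168
Then f(n) = 173·L_0(n) + 396·L_1(n) + 1268·L_2(n) + 5556·L_3(n).
Expanding and collecting terms gives f(n) = 5n³ + 6n² - 4n - 4.
Check: f(10) = 5556. ✓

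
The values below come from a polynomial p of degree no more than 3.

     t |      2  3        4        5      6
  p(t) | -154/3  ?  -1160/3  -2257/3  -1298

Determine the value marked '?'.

On equispaced nodes a degree-3 polynomial has vanishing fourth forward difference, so
  p(2) - 4·p(3) + 6·p(4) - 4·p(5) + p(6) = 0.
Substituting the known values and solving for p(3):
  -4·p(3) = 660
  p(3) = -165.

-165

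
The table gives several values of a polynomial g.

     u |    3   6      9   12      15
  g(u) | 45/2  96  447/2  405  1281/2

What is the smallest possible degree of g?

2

Forward differences of the values at u = 3, 6, 9, 12, 15:
  g  : 45/2  96  447/2  405  1281/2
  Δ  : 147/2  255/2  363/2  471/2
  Δ^2: 54  54  54
  Δ^3: 0  0
  Δ^4: 0
The second differences are constant (54) and nonzero, while all higher differences vanish, so the minimal degree is 2.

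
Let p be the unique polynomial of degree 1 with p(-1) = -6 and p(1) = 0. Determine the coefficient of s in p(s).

Write p(s) = as + b. Substituting each data point gives a linear system:
  -a + b = -6
  a + b = 0
Solving the system yields a = 3, b = -3.
So p(s) = 3s - 3.
The leading coefficient is 3.

3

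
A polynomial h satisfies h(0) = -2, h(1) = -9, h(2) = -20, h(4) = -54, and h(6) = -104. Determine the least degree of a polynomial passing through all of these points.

2

Divided differences on the nodes 0, 1, 2, 4, 6:
  order 0: -2  -9  -20  -54  -104
  order 1: -7  -11  -17  -25
  order 2: -2  -2  -2
  order 3: 0  0
  order 4: 0
The order-2 divided differences are all -2 (nonzero) and every higher order vanishes, so the data lies on a polynomial of degree exactly 2.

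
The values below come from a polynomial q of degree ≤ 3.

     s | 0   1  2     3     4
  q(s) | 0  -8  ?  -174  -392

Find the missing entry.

-56

The 4 known points determine the degree-3 polynomial uniquely.
Write q(s) = as^3 + bs^2 + cs + d. Substituting each data point gives a linear system:
  d = 0
  a + b + c + d = -8
  27a + 9b + 3c + d = -174
  64a + 16b + 4c + d = -392
Solving the system yields a = -5, b = -5, c = 2, d = 0.
So q(s) = -5s^3 - 5s^2 + 2s.
Then q(2) = -56.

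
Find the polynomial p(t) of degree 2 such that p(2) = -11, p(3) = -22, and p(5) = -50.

p(t) = -t^2 - 6t + 5

Using the Lagrange interpolation formula with nodes 2, 3, 5:
  L_0(t) = (t - 3)(t - 5) / 3
  L_1(t) = (t - 2)(t - 5) / -2
  L_2(t) = (t - 2)(t - 3) / 6
Then p(t) = -11·L_0(t) - 22·L_1(t) - 50·L_2(t).
Expanding and collecting terms gives p(t) = -t² - 6t + 5.
Check: p(3) = -22. ✓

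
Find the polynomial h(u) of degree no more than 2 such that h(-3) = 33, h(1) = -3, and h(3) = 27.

h(u) = 4u^2 - u - 6

Using the Lagrange interpolation formula with nodes -3, 1, 3:
  L_0(u) = (u - 1)(u - 3) / 24
  L_1(u) = (u + 3)(u - 3) / -8
  L_2(u) = (u + 3)(u - 1) / 12
Then h(u) = 33·L_0(u) - 3·L_1(u) + 27·L_2(u).
Expanding and collecting terms gives h(u) = 4u^2 - u - 6.
Check: h(-3) = 33. ✓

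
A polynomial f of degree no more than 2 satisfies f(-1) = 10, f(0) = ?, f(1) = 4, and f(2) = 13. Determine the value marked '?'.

3

The 3 known points determine the degree-2 polynomial uniquely.
Write f(x) = ax^2 + bx + c. Substituting each data point gives a linear system:
  a - b + c = 10
  a + b + c = 4
  4a + 2b + c = 13
Solving the system yields a = 4, b = -3, c = 3.
So f(x) = 4x^2 - 3x + 3.
Then f(0) = 3.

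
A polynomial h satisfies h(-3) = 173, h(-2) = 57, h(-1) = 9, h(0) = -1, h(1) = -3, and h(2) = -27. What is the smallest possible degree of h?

3

Forward differences of the values at n = -3, -2, -1, 0, 1, 2:
  h  : 173  57  9  -1  -3  -27
  Δ  : -116  -48  -10  -2  -24
  Δ^2: 68  38  8  -22
  Δ^3: -30  -30  -30
  Δ^4: 0  0
  Δ^5: 0
The third differences are constant (-30) and nonzero, while all higher differences vanish, so the minimal degree is 3.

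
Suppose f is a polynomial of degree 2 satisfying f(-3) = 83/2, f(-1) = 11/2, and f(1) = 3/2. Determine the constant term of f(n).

Write f(n) = an^2 + bn + c. Substituting each data point gives a linear system:
  9a - 3b + c = 83/2
  a - b + c = 11/2
  a + b + c = 3/2
Solving the system yields a = 4, b = -2, c = -1/2.
So f(n) = 4n^2 - 2n - 1/2.
The constant term is -1/2.

-1/2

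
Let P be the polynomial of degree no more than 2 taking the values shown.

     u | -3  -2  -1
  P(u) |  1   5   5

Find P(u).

Using the Lagrange interpolation formula with nodes -3, -2, -1:
  L_0(u) = (u + 2)(u + 1) / 2
  L_1(u) = (u + 3)(u + 1) / -1
  L_2(u) = (u + 3)(u + 2) / 2
Then P(u) = 1·L_0(u) + 5·L_1(u) + 5·L_2(u).
Expanding and collecting terms gives P(u) = -2u² - 6u + 1.
Check: P(-2) = 5. ✓

P(u) = -2u^2 - 6u + 1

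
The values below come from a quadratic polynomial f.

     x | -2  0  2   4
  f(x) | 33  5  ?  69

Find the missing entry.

On equispaced nodes a degree-2 polynomial has vanishing third forward difference, so
  - f(-2) + 3·f(0) - 3·f(2) + f(4) = 0.
Substituting the known values and solving for f(2):
  -3·f(2) = -51
  f(2) = 17.

17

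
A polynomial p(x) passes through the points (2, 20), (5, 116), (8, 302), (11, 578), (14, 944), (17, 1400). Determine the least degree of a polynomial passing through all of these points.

2

Forward differences of the values at x = 2, 5, 8, 11, 14, 17:
  p  : 20  116  302  578  944  1400
  Δ  : 96  186  276  366  456
  Δ^2: 90  90  90  90
  Δ^3: 0  0  0
  Δ^4: 0  0
  Δ^5: 0
The second differences are constant (90) and nonzero, while all higher differences vanish, so the minimal degree is 2.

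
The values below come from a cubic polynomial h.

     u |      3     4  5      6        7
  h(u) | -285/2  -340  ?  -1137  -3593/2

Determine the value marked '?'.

On equispaced nodes a degree-3 polynomial has vanishing fourth forward difference, so
  h(3) - 4·h(4) + 6·h(5) - 4·h(6) + h(7) = 0.
Substituting the known values and solving for h(5):
  6·h(5) = -3969
  h(5) = -1323/2.

-1323/2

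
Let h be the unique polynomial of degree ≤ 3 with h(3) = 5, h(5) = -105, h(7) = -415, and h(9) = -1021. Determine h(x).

h(x) = -2x^3 + 5x^2 + 3x + 5

Write h(x) = ax^3 + bx^2 + cx + d. Substituting each data point gives a linear system:
  27a + 9b + 3c + d = 5
  125a + 25b + 5c + d = -105
  343a + 49b + 7c + d = -415
  729a + 81b + 9c + d = -1021
Solving the system yields a = -2, b = 5, c = 3, d = 5.
So h(x) = -2x^3 + 5x^2 + 3x + 5.
Check: h(5) = -105. ✓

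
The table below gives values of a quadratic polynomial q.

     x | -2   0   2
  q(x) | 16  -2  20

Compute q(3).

Write q(x) = ax^2 + bx + c. Substituting each data point gives a linear system:
  4a - 2b + c = 16
  c = -2
  4a + 2b + c = 20
Solving the system yields a = 5, b = 1, c = -2.
So q(x) = 5x² + x - 2.
Then q(3) = 46.

46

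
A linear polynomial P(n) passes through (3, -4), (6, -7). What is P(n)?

P(n) = -n - 1

Write P(n) = an + b. Substituting each data point gives a linear system:
  3a + b = -4
  6a + b = -7
Solving the system yields a = -1, b = -1.
So P(n) = -n - 1.
Check: P(6) = -7. ✓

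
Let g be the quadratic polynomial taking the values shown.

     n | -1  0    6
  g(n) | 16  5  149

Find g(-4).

Write g(n) = an^2 + bn + c. Substituting each data point gives a linear system:
  a - b + c = 16
  c = 5
  36a + 6b + c = 149
Solving the system yields a = 5, b = -6, c = 5.
So g(n) = 5n^2 - 6n + 5.
Then g(-4) = 109.

109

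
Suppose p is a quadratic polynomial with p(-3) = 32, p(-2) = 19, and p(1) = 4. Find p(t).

p(t) = 2t^2 - 3t + 5

Write p(t) = at^2 + bt + c. Substituting each data point gives a linear system:
  9a - 3b + c = 32
  4a - 2b + c = 19
  a + b + c = 4
Solving the system yields a = 2, b = -3, c = 5.
So p(t) = 2t^2 - 3t + 5.
Check: p(-2) = 19. ✓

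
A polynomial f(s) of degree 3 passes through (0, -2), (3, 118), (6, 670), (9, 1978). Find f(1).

Write f(s) = as^3 + bs^2 + cs + d. Substituting each data point gives a linear system:
  d = -2
  27a + 9b + 3c + d = 118
  216a + 36b + 6c + d = 670
  729a + 81b + 9c + d = 1978
Solving the system yields a = 2, b = 6, c = 4, d = -2.
So f(s) = 2s^3 + 6s^2 + 4s - 2.
Then f(1) = 10.

10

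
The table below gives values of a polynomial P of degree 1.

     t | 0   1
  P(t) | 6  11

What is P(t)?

Using the Lagrange interpolation formula with nodes 0, 1:
  L_0(t) = (t - 1) / -1
  L_1(t) = t / 1
Then P(t) = 6·L_0(t) + 11·L_1(t).
Expanding and collecting terms gives P(t) = 5t + 6.
Check: P(0) = 6. ✓

P(t) = 5t + 6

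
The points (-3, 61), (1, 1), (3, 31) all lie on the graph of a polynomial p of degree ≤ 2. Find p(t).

p(t) = 5t^2 - 5t + 1

Using the Lagrange interpolation formula with nodes -3, 1, 3:
  L_0(t) = (t - 1)(t - 3) / 24
  L_1(t) = (t + 3)(t - 3) / -8
  L_2(t) = (t + 3)(t - 1) / 12
Then p(t) = 61·L_0(t) + 1·L_1(t) + 31·L_2(t).
Expanding and collecting terms gives p(t) = 5t² - 5t + 1.
Check: p(1) = 1. ✓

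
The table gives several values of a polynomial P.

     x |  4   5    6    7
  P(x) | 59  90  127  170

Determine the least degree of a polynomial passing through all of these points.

Forward differences of the values at x = 4, 5, 6, 7:
  P  : 59  90  127  170
  Δ  : 31  37  43
  Δ^2: 6  6
  Δ^3: 0
The second differences are constant (6) and nonzero, while all higher differences vanish, so the minimal degree is 2.

2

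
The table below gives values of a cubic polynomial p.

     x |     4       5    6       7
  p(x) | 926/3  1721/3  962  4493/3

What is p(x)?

p(x) = 4x^3 + (5/3)x^2 + 6x + 2

Write p(x) = ax^3 + bx^2 + cx + d. Substituting each data point gives a linear system:
  64a + 16b + 4c + d = 926/3
  125a + 25b + 5c + d = 1721/3
  216a + 36b + 6c + d = 962
  343a + 49b + 7c + d = 4493/3
Solving the system yields a = 4, b = 5/3, c = 6, d = 2.
So p(x) = 4x^3 + (5/3)x^2 + 6x + 2.
Check: p(4) = 926/3. ✓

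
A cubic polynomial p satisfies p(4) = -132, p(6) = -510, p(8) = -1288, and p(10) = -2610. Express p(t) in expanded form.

p(t) = -3t^3 + 4t^2 - t

Write p(t) = at^3 + bt^2 + ct + d. Substituting each data point gives a linear system:
  64a + 16b + 4c + d = -132
  216a + 36b + 6c + d = -510
  512a + 64b + 8c + d = -1288
  1000a + 100b + 10c + d = -2610
Solving the system yields a = -3, b = 4, c = -1, d = 0.
So p(t) = -3t³ + 4t² - t.
Check: p(8) = -1288. ✓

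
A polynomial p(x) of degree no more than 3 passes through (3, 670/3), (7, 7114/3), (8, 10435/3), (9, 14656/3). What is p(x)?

p(x) = 6x^3 + 6x^2 + 3x - 5/3

Using the Lagrange interpolation formula with nodes 3, 7, 8, 9:
  L_0(x) = (x - 7)(x - 8)(x - 9) / -120
  L_1(x) = (x - 3)(x - 8)(x - 9) / 8
  L_2(x) = (x - 3)(x - 7)(x - 9) / -5
  L_3(x) = (x - 3)(x - 7)(x - 8) / 12
Then p(x) = 670/3·L_0(x) + 7114/3·L_1(x) + 10435/3·L_2(x) + 14656/3·L_3(x).
Expanding and collecting terms gives p(x) = 6x^3 + 6x^2 + 3x - 5/3.
Check: p(7) = 7114/3. ✓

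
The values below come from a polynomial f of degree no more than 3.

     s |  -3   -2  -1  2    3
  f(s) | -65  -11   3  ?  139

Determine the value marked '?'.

The 4 known points determine the degree-3 polynomial uniquely.
Write f(s) = as^3 + bs^2 + cs + d. Substituting each data point gives a linear system:
  -27a + 9b - 3c + d = -65
  -8a + 4b - 2c + d = -11
  -a + b - c + d = 3
  27a + 9b + 3c + d = 139
Solving the system yields a = 4, b = 4, c = -2, d = 1.
So f(s) = 4s^3 + 4s^2 - 2s + 1.
Then f(2) = 45.

45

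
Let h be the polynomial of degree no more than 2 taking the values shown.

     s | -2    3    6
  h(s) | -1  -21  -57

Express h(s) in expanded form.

h(s) = -s^2 - 3s - 3

Using the Lagrange interpolation formula with nodes -2, 3, 6:
  L_0(s) = (s - 3)(s - 6) / 40
  L_1(s) = (s + 2)(s - 6) / -15
  L_2(s) = (s + 2)(s - 3) / 24
Then h(s) = -1·L_0(s) - 21·L_1(s) - 57·L_2(s).
Expanding and collecting terms gives h(s) = -s^2 - 3s - 3.
Check: h(6) = -57. ✓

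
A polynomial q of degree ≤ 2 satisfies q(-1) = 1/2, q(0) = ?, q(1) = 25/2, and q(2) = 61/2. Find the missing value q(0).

5/2

The 3 known points determine the degree-2 polynomial uniquely.
Write q(x) = ax^2 + bx + c. Substituting each data point gives a linear system:
  a - b + c = 1/2
  a + b + c = 25/2
  4a + 2b + c = 61/2
Solving the system yields a = 4, b = 6, c = 5/2.
So q(x) = 4x^2 + 6x + 5/2.
Then q(0) = 5/2.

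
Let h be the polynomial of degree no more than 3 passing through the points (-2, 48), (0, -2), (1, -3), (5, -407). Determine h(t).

h(t) = -4t^3 + 4t^2 - t - 2

Using the Lagrange interpolation formula with nodes -2, 0, 1, 5:
  L_0(t) = t(t - 1)(t - 5) / -42
  L_1(t) = (t + 2)(t - 1)(t - 5) / 10
  L_2(t) = (t + 2)t(t - 5) / -12
  L_3(t) = (t + 2)t(t - 1) / 140
Then h(t) = 48·L_0(t) - 2·L_1(t) - 3·L_2(t) - 407·L_3(t).
Expanding and collecting terms gives h(t) = -4t^3 + 4t^2 - t - 2.
Check: h(5) = -407. ✓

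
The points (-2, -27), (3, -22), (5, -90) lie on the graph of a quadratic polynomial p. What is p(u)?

Using the Lagrange interpolation formula with nodes -2, 3, 5:
  L_0(u) = (u - 3)(u - 5) / 35
  L_1(u) = (u + 2)(u - 5) / -10
  L_2(u) = (u + 2)(u - 3) / 14
Then p(u) = -27·L_0(u) - 22·L_1(u) - 90·L_2(u).
Expanding and collecting terms gives p(u) = -5u^2 + 6u + 5.
Check: p(3) = -22. ✓

p(u) = -5u^2 + 6u + 5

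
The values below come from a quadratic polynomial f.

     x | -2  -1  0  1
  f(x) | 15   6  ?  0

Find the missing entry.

The 3 known points determine the degree-2 polynomial uniquely.
Write f(x) = ax^2 + bx + c. Substituting each data point gives a linear system:
  4a - 2b + c = 15
  a - b + c = 6
  a + b + c = 0
Solving the system yields a = 2, b = -3, c = 1.
So f(x) = 2x^2 - 3x + 1.
Then f(0) = 1.

1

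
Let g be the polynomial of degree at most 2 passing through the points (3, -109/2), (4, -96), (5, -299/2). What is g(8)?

Forward differences of the values at s = 3, 4, 5:
  g  : -109/2  -96  -299/2
  Δ  : -83/2  -107/2
  Δ^2: -12
The second differences are constant, confirming degree 2.
Interpolating (Newton forward form) and evaluating at s = 8 gives g(8) = -382.

-382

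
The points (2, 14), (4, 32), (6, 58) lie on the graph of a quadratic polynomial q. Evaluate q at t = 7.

74

Using the Lagrange interpolation formula with nodes 2, 4, 6:
  L_0(t) = (t - 4)(t - 6) / 8
  L_1(t) = (t - 2)(t - 6) / -4
  L_2(t) = (t - 2)(t - 4) / 8
Then q(t) = 14·L_0(t) + 32·L_1(t) + 58·L_2(t).
Expanding and collecting terms gives q(t) = t^2 + 3t + 4.
Evaluating at t = 7: q(7) = 74.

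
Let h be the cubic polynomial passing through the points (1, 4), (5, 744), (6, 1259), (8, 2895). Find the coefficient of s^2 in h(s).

Write h(s) = as^3 + bs^2 + cs + d. Substituting each data point gives a linear system:
  a + b + c + d = 4
  125a + 25b + 5c + d = 744
  216a + 36b + 6c + d = 1259
  512a + 64b + 8c + d = 2895
Solving the system yields a = 5, b = 6, c = -6, d = -1.
So h(s) = 5s^3 + 6s^2 - 6s - 1.
The coefficient of s^2 is 6.

6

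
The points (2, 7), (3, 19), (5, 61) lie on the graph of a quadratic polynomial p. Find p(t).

p(t) = 3t^2 - 3t + 1

Write p(t) = at^2 + bt + c. Substituting each data point gives a linear system:
  4a + 2b + c = 7
  9a + 3b + c = 19
  25a + 5b + c = 61
Solving the system yields a = 3, b = -3, c = 1.
So p(t) = 3t^2 - 3t + 1.
Check: p(2) = 7. ✓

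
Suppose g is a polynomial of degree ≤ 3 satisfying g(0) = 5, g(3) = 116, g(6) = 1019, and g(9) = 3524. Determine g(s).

Write g(s) = as^3 + bs^2 + cs + d. Substituting each data point gives a linear system:
  d = 5
  27a + 9b + 3c + d = 116
  216a + 36b + 6c + d = 1019
  729a + 81b + 9c + d = 3524
Solving the system yields a = 5, b = -1, c = -5, d = 5.
So g(s) = 5s^3 - s^2 - 5s + 5.
Check: g(9) = 3524. ✓

g(s) = 5s^3 - s^2 - 5s + 5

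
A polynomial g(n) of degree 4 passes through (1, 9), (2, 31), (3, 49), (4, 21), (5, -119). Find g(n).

Using the Lagrange interpolation formula with nodes 1, 2, 3, 4, 5:
  L_0(n) = (n - 2)(n - 3)(n - 4)(n - 5) / 24
  L_1(n) = (n - 1)(n - 3)(n - 4)(n - 5) / -6
  L_2(n) = (n - 1)(n - 2)(n - 4)(n - 5) / 4
  L_3(n) = (n - 1)(n - 2)(n - 3)(n - 5) / -6
  L_4(n) = (n - 1)(n - 2)(n - 3)(n - 4) / 24
Then g(n) = 9·L_0(n) + 31·L_1(n) + 49·L_2(n) + 21·L_3(n) - 119·L_4(n).
Expanding and collecting terms gives g(n) = -n^4 + 3n^3 + 5n^2 + n + 1.
Check: g(1) = 9. ✓

g(n) = -n^4 + 3n^3 + 5n^2 + n + 1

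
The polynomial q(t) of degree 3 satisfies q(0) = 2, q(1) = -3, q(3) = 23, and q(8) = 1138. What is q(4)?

90

Using the Lagrange interpolation formula with nodes 0, 1, 3, 8:
  L_0(t) = (t - 1)(t - 3)(t - 8) / -24
  L_1(t) = t(t - 3)(t - 8) / 14
  L_2(t) = t(t - 1)(t - 8) / -30
  L_3(t) = t(t - 1)(t - 3) / 280
Then q(t) = 2·L_0(t) - 3·L_1(t) + 23·L_2(t) + 1138·L_3(t).
Expanding and collecting terms gives q(t) = 3t^3 - 6t^2 - 2t + 2.
Evaluating at t = 4: q(4) = 90.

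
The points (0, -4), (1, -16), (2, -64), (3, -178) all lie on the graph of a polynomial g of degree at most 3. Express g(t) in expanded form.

g(t) = -5t^3 - 3t^2 - 4t - 4

Write g(t) = at^3 + bt^2 + ct + d. Substituting each data point gives a linear system:
  d = -4
  a + b + c + d = -16
  8a + 4b + 2c + d = -64
  27a + 9b + 3c + d = -178
Solving the system yields a = -5, b = -3, c = -4, d = -4.
So g(t) = -5t³ - 3t² - 4t - 4.
Check: g(2) = -64. ✓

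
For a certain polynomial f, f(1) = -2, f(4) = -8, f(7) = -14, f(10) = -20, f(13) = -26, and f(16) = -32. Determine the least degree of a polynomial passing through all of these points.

1

Forward differences of the values at n = 1, 4, 7, 10, 13, 16:
  f  : -2  -8  -14  -20  -26  -32
  Δ  : -6  -6  -6  -6  -6
  Δ^2: 0  0  0  0
  Δ^3: 0  0  0
  Δ^4: 0  0
  Δ^5: 0
The first differences are constant (-6) and nonzero, while all higher differences vanish, so the minimal degree is 1.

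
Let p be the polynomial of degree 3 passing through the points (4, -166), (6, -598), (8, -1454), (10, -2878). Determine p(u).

Using the Lagrange interpolation formula with nodes 4, 6, 8, 10:
  L_0(u) = (u - 6)(u - 8)(u - 10) / -48
  L_1(u) = (u - 4)(u - 8)(u - 10) / 16
  L_2(u) = (u - 4)(u - 6)(u - 10) / -16
  L_3(u) = (u - 4)(u - 6)(u - 8) / 48
Then p(u) = -166·L_0(u) - 598·L_1(u) - 1454·L_2(u) - 2878·L_3(u).
Expanding and collecting terms gives p(u) = -3u³ + u² + 2u + 2.
Check: p(10) = -2878. ✓

p(u) = -3u^3 + u^2 + 2u + 2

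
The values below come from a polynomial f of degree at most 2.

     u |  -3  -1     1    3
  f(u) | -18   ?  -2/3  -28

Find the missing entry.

The 3 known points determine the degree-2 polynomial uniquely.
Write f(u) = au^2 + bu + c. Substituting each data point gives a linear system:
  9a - 3b + c = -18
  a + b + c = -2/3
  9a + 3b + c = -28
Solving the system yields a = -3, b = -5/3, c = 4.
So f(u) = -3u² - (5/3)u + 4.
Then f(-1) = 8/3.

8/3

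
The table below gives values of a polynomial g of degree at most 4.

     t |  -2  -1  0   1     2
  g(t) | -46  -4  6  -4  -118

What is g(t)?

g(t) = -4t^4 - 6t^3 - 6t^2 + 6t + 6

Write g(t) = at^4 + bt^3 + ct^2 + dt + e. Substituting each data point gives a linear system:
  16a - 8b + 4c - 2d + e = -46
  a - b + c - d + e = -4
  e = 6
  a + b + c + d + e = -4
  16a + 8b + 4c + 2d + e = -118
Solving the system yields a = -4, b = -6, c = -6, d = 6, e = 6.
So g(t) = -4t^4 - 6t^3 - 6t^2 + 6t + 6.
Check: g(-1) = -4. ✓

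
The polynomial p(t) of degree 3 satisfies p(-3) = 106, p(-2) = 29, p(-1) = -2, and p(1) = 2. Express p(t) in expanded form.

Write p(t) = at^3 + bt^2 + ct + d. Substituting each data point gives a linear system:
  -27a + 9b - 3c + d = 106
  -8a + 4b - 2c + d = 29
  -a + b - c + d = -2
  a + b + c + d = 2
Solving the system yields a = -3, b = 5, c = 5, d = -5.
So p(t) = -3t^3 + 5t^2 + 5t - 5.
Check: p(-3) = 106. ✓

p(t) = -3t^3 + 5t^2 + 5t - 5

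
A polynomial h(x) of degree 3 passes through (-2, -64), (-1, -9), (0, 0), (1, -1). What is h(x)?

h(x) = 6x^3 - 5x^2 - 2x

Write h(x) = ax^3 + bx^2 + cx + d. Substituting each data point gives a linear system:
  -8a + 4b - 2c + d = -64
  -a + b - c + d = -9
  d = 0
  a + b + c + d = -1
Solving the system yields a = 6, b = -5, c = -2, d = 0.
So h(x) = 6x^3 - 5x^2 - 2x.
Check: h(0) = 0. ✓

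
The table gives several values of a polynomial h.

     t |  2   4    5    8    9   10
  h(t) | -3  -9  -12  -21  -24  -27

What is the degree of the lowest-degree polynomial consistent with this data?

1

Divided differences on the nodes 2, 4, 5, 8, 9, 10:
  order 0: -3  -9  -12  -21  -24  -27
  order 1: -3  -3  -3  -3  -3
  order 2: 0  0  0  0
  order 3: 0  0  0
  order 4: 0  0
  order 5: 0
The order-1 divided differences are all -3 (nonzero) and every higher order vanishes, so the data lies on a polynomial of degree exactly 1.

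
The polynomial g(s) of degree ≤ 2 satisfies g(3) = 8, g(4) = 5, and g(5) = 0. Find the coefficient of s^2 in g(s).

Write g(s) = as^2 + bs + c. Substituting each data point gives a linear system:
  9a + 3b + c = 8
  16a + 4b + c = 5
  25a + 5b + c = 0
Solving the system yields a = -1, b = 4, c = 5.
So g(s) = -s² + 4s + 5.
The leading coefficient is -1.

-1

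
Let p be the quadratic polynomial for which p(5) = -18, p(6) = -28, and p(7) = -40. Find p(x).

Write p(x) = ax^2 + bx + c. Substituting each data point gives a linear system:
  25a + 5b + c = -18
  36a + 6b + c = -28
  49a + 7b + c = -40
Solving the system yields a = -1, b = 1, c = 2.
So p(x) = -x^2 + x + 2.
Check: p(6) = -28. ✓

p(x) = -x^2 + x + 2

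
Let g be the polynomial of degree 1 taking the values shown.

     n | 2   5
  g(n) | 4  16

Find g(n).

g(n) = 4n - 4

Write g(n) = an + b. Substituting each data point gives a linear system:
  2a + b = 4
  5a + b = 16
Solving the system yields a = 4, b = -4.
So g(n) = 4n - 4.
Check: g(5) = 16. ✓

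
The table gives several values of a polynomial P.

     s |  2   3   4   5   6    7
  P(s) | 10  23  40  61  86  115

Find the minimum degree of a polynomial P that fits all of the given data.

Forward differences of the values at s = 2, 3, 4, 5, 6, 7:
  P  : 10  23  40  61  86  115
  Δ  : 13  17  21  25  29
  Δ^2: 4  4  4  4
  Δ^3: 0  0  0
  Δ^4: 0  0
  Δ^5: 0
The second differences are constant (4) and nonzero, while all higher differences vanish, so the minimal degree is 2.

2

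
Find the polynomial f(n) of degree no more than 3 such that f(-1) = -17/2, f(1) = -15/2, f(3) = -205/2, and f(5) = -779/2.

Write f(n) = an^3 + bn^2 + cn + d. Substituting each data point gives a linear system:
  -a + b - c + d = -17/2
  a + b + c + d = -15/2
  27a + 9b + 3c + d = -205/2
  125a + 25b + 5c + d = -779/2
Solving the system yields a = -2, b = -6, c = 5/2, d = -2.
So f(n) = -2n³ - 6n² + (5/2)n - 2.
Check: f(1) = -15/2. ✓

f(n) = -2n^3 - 6n^2 + (5/2)n - 2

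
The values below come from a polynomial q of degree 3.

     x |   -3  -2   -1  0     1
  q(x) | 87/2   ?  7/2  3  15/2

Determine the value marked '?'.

15

On equispaced nodes a degree-3 polynomial has vanishing fourth forward difference, so
  q(-3) - 4·q(-2) + 6·q(-1) - 4·q(0) + q(1) = 0.
Substituting the known values and solving for q(-2):
  -4·q(-2) = -60
  q(-2) = 15.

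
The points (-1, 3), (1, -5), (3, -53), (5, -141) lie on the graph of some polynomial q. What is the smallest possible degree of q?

2

Forward differences of the values at x = -1, 1, 3, 5:
  q  : 3  -5  -53  -141
  Δ  : -8  -48  -88
  Δ^2: -40  -40
  Δ^3: 0
The second differences are constant (-40) and nonzero, while all higher differences vanish, so the minimal degree is 2.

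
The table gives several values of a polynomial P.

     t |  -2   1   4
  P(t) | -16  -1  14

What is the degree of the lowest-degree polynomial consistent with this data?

1

Forward differences of the values at t = -2, 1, 4:
  P  : -16  -1  14
  Δ  : 15  15
  Δ^2: 0
The first differences are constant (15) and nonzero, while all higher differences vanish, so the minimal degree is 1.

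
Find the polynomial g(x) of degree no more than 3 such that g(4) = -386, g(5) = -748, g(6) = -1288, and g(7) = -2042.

Write g(x) = ax^3 + bx^2 + cx + d. Substituting each data point gives a linear system:
  64a + 16b + 4c + d = -386
  125a + 25b + 5c + d = -748
  216a + 36b + 6c + d = -1288
  343a + 49b + 7c + d = -2042
Solving the system yields a = -6, b = 1, c = -5, d = 2.
So g(x) = -6x³ + x² - 5x + 2.
Check: g(7) = -2042. ✓

g(x) = -6x^3 + x^2 - 5x + 2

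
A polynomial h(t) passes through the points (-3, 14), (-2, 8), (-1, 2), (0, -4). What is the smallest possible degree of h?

Forward differences of the values at t = -3, -2, -1, 0:
  h  : 14  8  2  -4
  Δ  : -6  -6  -6
  Δ^2: 0  0
  Δ^3: 0
The first differences are constant (-6) and nonzero, while all higher differences vanish, so the minimal degree is 1.

1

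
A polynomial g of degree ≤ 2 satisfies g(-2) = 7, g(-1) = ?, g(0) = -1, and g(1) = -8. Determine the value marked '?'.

4

The 3 known points determine the degree-2 polynomial uniquely.
Write g(t) = at^2 + bt + c. Substituting each data point gives a linear system:
  4a - 2b + c = 7
  c = -1
  a + b + c = -8
Solving the system yields a = -1, b = -6, c = -1.
So g(t) = -t^2 - 6t - 1.
Then g(-1) = 4.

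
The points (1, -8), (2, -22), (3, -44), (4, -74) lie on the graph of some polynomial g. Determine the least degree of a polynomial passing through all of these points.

Forward differences of the values at u = 1, 2, 3, 4:
  g  : -8  -22  -44  -74
  Δ  : -14  -22  -30
  Δ^2: -8  -8
  Δ^3: 0
The second differences are constant (-8) and nonzero, while all higher differences vanish, so the minimal degree is 2.

2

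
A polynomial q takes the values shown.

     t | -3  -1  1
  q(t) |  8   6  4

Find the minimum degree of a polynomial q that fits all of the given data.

1

Forward differences of the values at t = -3, -1, 1:
  q  : 8  6  4
  Δ  : -2  -2
  Δ^2: 0
The first differences are constant (-2) and nonzero, while all higher differences vanish, so the minimal degree is 1.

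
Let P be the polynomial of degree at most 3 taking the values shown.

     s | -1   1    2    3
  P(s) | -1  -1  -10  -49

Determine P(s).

Using the Lagrange interpolation formula with nodes -1, 1, 2, 3:
  L_0(s) = (s - 1)(s - 2)(s - 3) / -24
  L_1(s) = (s + 1)(s - 2)(s - 3) / 4
  L_2(s) = (s + 1)(s - 1)(s - 3) / -3
  L_3(s) = (s + 1)(s - 1)(s - 2) / 8
Then P(s) = -1·L_0(s) - 1·L_1(s) - 10·L_2(s) - 49·L_3(s).
Expanding and collecting terms gives P(s) = -3s^3 + 3s^2 + 3s - 4.
Check: P(3) = -49. ✓

P(s) = -3s^3 + 3s^2 + 3s - 4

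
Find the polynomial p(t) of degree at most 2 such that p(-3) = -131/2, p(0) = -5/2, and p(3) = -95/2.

Write p(t) = at^2 + bt + c. Substituting each data point gives a linear system:
  9a - 3b + c = -131/2
  c = -5/2
  9a + 3b + c = -95/2
Solving the system yields a = -6, b = 3, c = -5/2.
So p(t) = -6t² + 3t - 5/2.
Check: p(0) = -5/2. ✓

p(t) = -6t^2 + 3t - 5/2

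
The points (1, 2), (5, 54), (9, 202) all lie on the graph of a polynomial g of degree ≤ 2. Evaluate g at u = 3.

Using the Lagrange interpolation formula with nodes 1, 5, 9:
  L_0(u) = (u - 5)(u - 9) / 32
  L_1(u) = (u - 1)(u - 9) / -16
  L_2(u) = (u - 1)(u - 5) / 32
Then g(u) = 2·L_0(u) + 54·L_1(u) + 202·L_2(u).
Expanding and collecting terms gives g(u) = 3u^2 - 5u + 4.
Evaluating at u = 3: g(3) = 16.

16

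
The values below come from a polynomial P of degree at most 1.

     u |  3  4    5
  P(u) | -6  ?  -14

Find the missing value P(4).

The 2 known points determine the degree-1 polynomial uniquely.
Write P(u) = au + b. Substituting each data point gives a linear system:
  3a + b = -6
  5a + b = -14
Solving the system yields a = -4, b = 6.
So P(u) = -4u + 6.
Then P(4) = -10.

-10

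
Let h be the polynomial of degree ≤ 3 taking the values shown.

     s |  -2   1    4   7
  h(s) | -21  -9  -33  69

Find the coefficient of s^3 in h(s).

1

Write h(s) = as^3 + bs^2 + cs + d. Substituting each data point gives a linear system:
  -8a + 4b - 2c + d = -21
  a + b + c + d = -9
  64a + 16b + 4c + d = -33
  343a + 49b + 7c + d = 69
Solving the system yields a = 1, b = -5, c = -4, d = -1.
So h(s) = s³ - 5s² - 4s - 1.
The leading coefficient is 1.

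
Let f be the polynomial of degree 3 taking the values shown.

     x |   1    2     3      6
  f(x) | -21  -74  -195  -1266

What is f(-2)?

30

Write f(x) = ax^3 + bx^2 + cx + d. Substituting each data point gives a linear system:
  a + b + c + d = -21
  8a + 4b + 2c + d = -74
  27a + 9b + 3c + d = -195
  216a + 36b + 6c + d = -1266
Solving the system yields a = -5, b = -4, c = -6, d = -6.
So f(x) = -5x^3 - 4x^2 - 6x - 6.
Then f(-2) = 30.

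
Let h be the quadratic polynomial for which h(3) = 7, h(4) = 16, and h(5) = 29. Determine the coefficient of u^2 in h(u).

2

Write h(u) = au^2 + bu + c. Substituting each data point gives a linear system:
  9a + 3b + c = 7
  16a + 4b + c = 16
  25a + 5b + c = 29
Solving the system yields a = 2, b = -5, c = 4.
So h(u) = 2u^2 - 5u + 4.
The leading coefficient is 2.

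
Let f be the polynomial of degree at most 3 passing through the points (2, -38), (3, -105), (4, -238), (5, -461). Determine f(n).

Using the Lagrange interpolation formula with nodes 2, 3, 4, 5:
  L_0(n) = (n - 3)(n - 4)(n - 5) / -6
  L_1(n) = (n - 2)(n - 4)(n - 5) / 2
  L_2(n) = (n - 2)(n - 3)(n - 5) / -2
  L_3(n) = (n - 2)(n - 3)(n - 4) / 6
Then f(n) = -38·L_0(n) - 105·L_1(n) - 238·L_2(n) - 461·L_3(n).
Expanding and collecting terms gives f(n) = -4n^3 + 3n^2 - 6n - 6.
Check: f(2) = -38. ✓

f(n) = -4n^3 + 3n^2 - 6n - 6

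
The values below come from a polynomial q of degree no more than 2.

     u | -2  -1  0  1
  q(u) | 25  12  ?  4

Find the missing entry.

The 3 known points determine the degree-2 polynomial uniquely.
Write q(u) = au^2 + bu + c. Substituting each data point gives a linear system:
  4a - 2b + c = 25
  a - b + c = 12
  a + b + c = 4
Solving the system yields a = 3, b = -4, c = 5.
So q(u) = 3u² - 4u + 5.
Then q(0) = 5.

5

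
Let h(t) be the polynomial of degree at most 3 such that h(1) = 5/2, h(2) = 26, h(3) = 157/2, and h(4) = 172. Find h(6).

530

Using the Lagrange interpolation formula with nodes 1, 2, 3, 4:
  L_0(t) = (t - 2)(t - 3)(t - 4) / -6
  L_1(t) = (t - 1)(t - 3)(t - 4) / 2
  L_2(t) = (t - 1)(t - 2)(t - 4) / -2
  L_3(t) = (t - 1)(t - 2)(t - 3) / 6
Then h(t) = 5/2·L_0(t) + 26·L_1(t) + 157/2·L_2(t) + 172·L_3(t).
Expanding and collecting terms gives h(t) = 2t^3 + (5/2)t^2 + 2t - 4.
Evaluating at t = 6: h(6) = 530.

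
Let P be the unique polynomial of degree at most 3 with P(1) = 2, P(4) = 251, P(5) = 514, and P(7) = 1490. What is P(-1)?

-14

Write P(n) = an^3 + bn^2 + cn + d. Substituting each data point gives a linear system:
  a + b + c + d = 2
  64a + 16b + 4c + d = 251
  125a + 25b + 5c + d = 514
  343a + 49b + 7c + d = 1490
Solving the system yields a = 5, b = -5, c = 3, d = -1.
So P(n) = 5n^3 - 5n^2 + 3n - 1.
Then P(-1) = -14.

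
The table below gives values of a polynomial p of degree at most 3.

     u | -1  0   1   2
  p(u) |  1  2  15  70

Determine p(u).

Using the Lagrange interpolation formula with nodes -1, 0, 1, 2:
  L_0(u) = u(u - 1)(u - 2) / -6
  L_1(u) = (u + 1)(u - 1)(u - 2) / 2
  L_2(u) = (u + 1)u(u - 2) / -2
  L_3(u) = (u + 1)u(u - 1) / 6
Then p(u) = 1·L_0(u) + 2·L_1(u) + 15·L_2(u) + 70·L_3(u).
Expanding and collecting terms gives p(u) = 5u^3 + 6u^2 + 2u + 2.
Check: p(1) = 15. ✓

p(u) = 5u^3 + 6u^2 + 2u + 2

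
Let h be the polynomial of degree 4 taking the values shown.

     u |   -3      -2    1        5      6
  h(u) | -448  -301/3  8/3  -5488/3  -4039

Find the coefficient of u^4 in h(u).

-4

Write h(u) = au^4 + bu^3 + cu^2 + du + e. Substituting each data point gives a linear system:
  81a - 27b + 9c - 3d + e = -448
  16a - 8b + 4c - 2d + e = -301/3
  a + b + c + d + e = 8/3
  625a + 125b + 25c + 5d + e = -5488/3
  1296a + 216b + 36c + 6d + e = -4039
Solving the system yields a = -4, b = 5, c = 5/3, d = 1, e = -1.
So h(u) = -4u⁴ + 5u³ + (5/3)u² + u - 1.
The leading coefficient is -4.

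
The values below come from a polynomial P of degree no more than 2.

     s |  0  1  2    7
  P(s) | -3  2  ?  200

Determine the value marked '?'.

15

The 3 known points determine the degree-2 polynomial uniquely.
Write P(s) = as^2 + bs + c. Substituting each data point gives a linear system:
  c = -3
  a + b + c = 2
  49a + 7b + c = 200
Solving the system yields a = 4, b = 1, c = -3.
So P(s) = 4s^2 + s - 3.
Then P(2) = 15.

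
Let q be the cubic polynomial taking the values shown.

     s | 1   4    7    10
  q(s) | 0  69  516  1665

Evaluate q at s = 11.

2260

Using the Lagrange interpolation formula with nodes 1, 4, 7, 10:
  L_0(s) = (s - 4)(s - 7)(s - 10) / -162
  L_1(s) = (s - 1)(s - 7)(s - 10) / 54
  L_2(s) = (s - 1)(s - 4)(s - 10) / -54
  L_3(s) = (s - 1)(s - 4)(s - 7) / 162
Then q(s) = 0·L_0(s) + 69·L_1(s) + 516·L_2(s) + 1665·L_3(s).
Expanding and collecting terms gives q(s) = 2s^3 - 3s^2 - 4s + 5.
Evaluating at s = 11: q(11) = 2260.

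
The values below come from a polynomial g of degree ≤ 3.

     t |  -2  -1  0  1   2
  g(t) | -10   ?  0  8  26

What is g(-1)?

The 4 known points determine the degree-3 polynomial uniquely.
Write g(t) = at^3 + bt^2 + ct + d. Substituting each data point gives a linear system:
  -8a + 4b - 2c + d = -10
  d = 0
  a + b + c + d = 8
  8a + 4b + 2c + d = 26
Solving the system yields a = 1, b = 2, c = 5, d = 0.
So g(t) = t³ + 2t² + 5t.
Then g(-1) = -4.

-4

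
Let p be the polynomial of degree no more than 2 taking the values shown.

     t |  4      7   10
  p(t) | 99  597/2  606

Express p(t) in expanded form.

p(t) = 6t^2 + (1/2)t + 1

Using the Lagrange interpolation formula with nodes 4, 7, 10:
  L_0(t) = (t - 7)(t - 10) / 18
  L_1(t) = (t - 4)(t - 10) / -9
  L_2(t) = (t - 4)(t - 7) / 18
Then p(t) = 99·L_0(t) + 597/2·L_1(t) + 606·L_2(t).
Expanding and collecting terms gives p(t) = 6t^2 + (1/2)t + 1.
Check: p(4) = 99. ✓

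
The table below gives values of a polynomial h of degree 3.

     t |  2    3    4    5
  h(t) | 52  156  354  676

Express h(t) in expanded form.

h(t) = 5t^3 + 2t^2 - t + 6

Write h(t) = at^3 + bt^2 + ct + d. Substituting each data point gives a linear system:
  8a + 4b + 2c + d = 52
  27a + 9b + 3c + d = 156
  64a + 16b + 4c + d = 354
  125a + 25b + 5c + d = 676
Solving the system yields a = 5, b = 2, c = -1, d = 6.
So h(t) = 5t^3 + 2t^2 - t + 6.
Check: h(4) = 354. ✓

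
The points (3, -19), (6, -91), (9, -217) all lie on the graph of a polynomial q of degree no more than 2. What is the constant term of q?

-1

Write q(t) = at^2 + bt + c. Substituting each data point gives a linear system:
  9a + 3b + c = -19
  36a + 6b + c = -91
  81a + 9b + c = -217
Solving the system yields a = -3, b = 3, c = -1.
So q(t) = -3t^2 + 3t - 1.
The constant term is -1.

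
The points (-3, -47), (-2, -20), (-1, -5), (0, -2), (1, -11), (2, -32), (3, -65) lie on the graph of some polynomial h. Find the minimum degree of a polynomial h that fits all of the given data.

Forward differences of the values at u = -3, -2, -1, 0, 1, 2, 3:
  h  : -47  -20  -5  -2  -11  -32  -65
  Δ  : 27  15  3  -9  -21  -33
  Δ^2: -12  -12  -12  -12  -12
  Δ^3: 0  0  0  0
  Δ^4: 0  0  0
  Δ^5: 0  0
  Δ^6: 0
The second differences are constant (-12) and nonzero, while all higher differences vanish, so the minimal degree is 2.

2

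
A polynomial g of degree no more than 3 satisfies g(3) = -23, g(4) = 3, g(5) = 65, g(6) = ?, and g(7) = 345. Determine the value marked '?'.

175

The 4 known points determine the degree-3 polynomial uniquely.
Write g(x) = ax^3 + bx^2 + cx + d. Substituting each data point gives a linear system:
  27a + 9b + 3c + d = -23
  64a + 16b + 4c + d = 3
  125a + 25b + 5c + d = 65
  343a + 49b + 7c + d = 345
Solving the system yields a = 2, b = -6, c = -6, d = -5.
So g(x) = 2x³ - 6x² - 6x - 5.
Then g(6) = 175.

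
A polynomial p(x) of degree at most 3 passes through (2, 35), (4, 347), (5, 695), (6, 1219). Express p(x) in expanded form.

p(x) = 6x^3 - 2x^2 - 5

Write p(x) = ax^3 + bx^2 + cx + d. Substituting each data point gives a linear system:
  8a + 4b + 2c + d = 35
  64a + 16b + 4c + d = 347
  125a + 25b + 5c + d = 695
  216a + 36b + 6c + d = 1219
Solving the system yields a = 6, b = -2, c = 0, d = -5.
So p(x) = 6x^3 - 2x^2 - 5.
Check: p(6) = 1219. ✓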